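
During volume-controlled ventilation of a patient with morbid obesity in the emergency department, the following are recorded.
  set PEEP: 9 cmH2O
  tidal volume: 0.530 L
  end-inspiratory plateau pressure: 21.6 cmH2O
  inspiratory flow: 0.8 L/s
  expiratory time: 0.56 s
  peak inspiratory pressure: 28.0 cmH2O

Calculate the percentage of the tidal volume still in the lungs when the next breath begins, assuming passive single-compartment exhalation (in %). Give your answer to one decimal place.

R = (PIP − Pplat)/V̇ = (28.0 − 21.6) / 0.8 = 6.4/0.8 = 8.0 cmH2O·s/L.
C = Vt/(Pplat − PEEP) = 530.0 / (21.6 − 9) = 530.0/12.6 = 42.063 mL/cmH2O.
τ = R × C = 8.0 × 0.04206 L/cmH2O = 0.3365 s.
Fraction remaining at end-expiration = e^(−Te/τ) = e^(−0.56/0.3365) = 0.1893 → 18.93%.

18.9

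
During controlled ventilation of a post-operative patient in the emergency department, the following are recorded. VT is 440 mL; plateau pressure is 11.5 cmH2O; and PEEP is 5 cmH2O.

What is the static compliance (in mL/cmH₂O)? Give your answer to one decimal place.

Cstat = Vt / (Pplat − PEEP) = 440 / (11.5 − 5) = 440 / 6.5 = 67.692 mL/cmH2O.

67.7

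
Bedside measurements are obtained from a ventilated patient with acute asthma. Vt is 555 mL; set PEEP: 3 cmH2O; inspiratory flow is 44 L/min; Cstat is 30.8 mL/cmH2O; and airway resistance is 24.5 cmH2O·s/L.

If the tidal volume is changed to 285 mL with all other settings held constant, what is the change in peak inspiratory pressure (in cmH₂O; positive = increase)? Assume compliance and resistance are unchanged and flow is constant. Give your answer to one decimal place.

PIP = Vt/C + R·V̇ + PEEP (constant-flow equation of motion).
Only the elastic term changes: ΔPIP = ΔVt / C = (285 − 555) / 30.8 = -8.766 cmH2O.

-8.8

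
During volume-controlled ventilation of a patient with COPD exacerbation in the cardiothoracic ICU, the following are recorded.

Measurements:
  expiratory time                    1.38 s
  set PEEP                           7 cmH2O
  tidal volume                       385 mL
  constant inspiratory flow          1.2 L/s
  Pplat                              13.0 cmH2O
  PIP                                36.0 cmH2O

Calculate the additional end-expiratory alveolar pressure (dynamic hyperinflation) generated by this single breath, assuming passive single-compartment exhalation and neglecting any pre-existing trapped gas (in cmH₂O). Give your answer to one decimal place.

2.0

R = (PIP − Pplat)/V̇ = (36.0 − 13.0) / 1.2 = 23.0/1.2 = 19.167 cmH2O·s/L.
C = Vt/(Pplat − PEEP) = 385.0 / (13.0 − 7) = 385.0/6.0 = 64.167 mL/cmH2O.
τ = R × C = 19.167 × 0.06417 L/cmH2O = 1.23 s.
Fraction remaining = e^(−Te/τ) = e^(−1.38/1.23) = 0.3256; trapped volume = 385.0 × 0.3256 = 125.36 mL.
Additional alveolar pressure from trapping ≈ V_trapped / C = 125.36 / 64.167 = 1.954 cmH2O.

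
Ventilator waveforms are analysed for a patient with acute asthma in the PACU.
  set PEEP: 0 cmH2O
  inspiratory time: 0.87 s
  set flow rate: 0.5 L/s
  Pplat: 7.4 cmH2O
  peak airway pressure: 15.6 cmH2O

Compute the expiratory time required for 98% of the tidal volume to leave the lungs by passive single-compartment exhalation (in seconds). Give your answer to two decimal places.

3.77

Vt = flow × Ti = 0.5 L/s × 0.87 s × 1000 mL/L = 435.0 mL.
R = (PIP − Pplat)/V̇ = (15.6 − 7.4) / 0.5 = 8.2/0.5 = 16.4 cmH2O·s/L.
C = Vt/(Pplat − PEEP) = 435.0 / (7.4 − 0) = 435.0/7.4 = 58.784 mL/cmH2O.
τ = R × C = 16.4 × 0.05878 L/cmH2O = 0.964 s.
t = −τ·ln(1 − 0.98) = −0.964·ln(0.02) = 3.771 s.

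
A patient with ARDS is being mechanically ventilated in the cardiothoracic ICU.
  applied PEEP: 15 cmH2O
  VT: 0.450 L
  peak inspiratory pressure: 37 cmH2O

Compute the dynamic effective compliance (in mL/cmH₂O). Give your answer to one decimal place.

Dynamic compliance = Vt / (PIP − PEEP) = 450 / (37 − 15) = 450 / 22.0 = 20.455 mL/cmH2O.

20.5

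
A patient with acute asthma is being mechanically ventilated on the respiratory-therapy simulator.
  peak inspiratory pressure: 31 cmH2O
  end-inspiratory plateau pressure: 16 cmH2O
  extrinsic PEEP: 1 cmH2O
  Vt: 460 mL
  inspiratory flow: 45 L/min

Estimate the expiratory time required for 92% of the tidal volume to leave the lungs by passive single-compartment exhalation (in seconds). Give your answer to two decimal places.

Flow: 45 L/min ÷ 60 = 0.75 L/s.
R = (PIP − Pplat)/V̇ = (31 − 16) / 0.75 = 15.0/0.75 = 20.0 cmH2O·s/L.
C = Vt/(Pplat − PEEP) = 460.0 / (16 − 1) = 460.0/15.0 = 30.667 mL/cmH2O.
τ = R × C = 20.0 × 0.03067 L/cmH2O = 0.6134 s.
t = −τ·ln(1 − 0.92) = −0.6134·ln(0.08) = 1.549 s.

1.55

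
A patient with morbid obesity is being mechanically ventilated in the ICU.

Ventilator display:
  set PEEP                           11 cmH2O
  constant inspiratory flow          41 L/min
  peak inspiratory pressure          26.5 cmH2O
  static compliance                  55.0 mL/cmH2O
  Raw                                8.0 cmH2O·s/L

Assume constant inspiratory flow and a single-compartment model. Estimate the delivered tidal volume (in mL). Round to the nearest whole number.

Flow: 41 L/min ÷ 60 = 0.6833 L/s.
Equation of motion (constant flow): PIP = Vt/C + R·V̇ + PEEP.
Vt/C = PIP − R·V̇ − PEEP = 26.5 − 5.466 − 11 = 10.034 cmH2O.
Vt = C × 10.034 = 55.0 × 10.034 = 551.87 mL.

552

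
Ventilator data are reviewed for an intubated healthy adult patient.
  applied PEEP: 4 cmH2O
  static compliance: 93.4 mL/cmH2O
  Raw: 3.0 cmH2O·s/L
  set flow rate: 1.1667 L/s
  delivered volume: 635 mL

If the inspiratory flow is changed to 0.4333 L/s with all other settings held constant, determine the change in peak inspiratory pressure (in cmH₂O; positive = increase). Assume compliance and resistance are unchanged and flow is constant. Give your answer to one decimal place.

-2.2

PIP = Vt/C + R·V̇ + PEEP (constant-flow equation of motion).
Only the resistive term changes: ΔPIP = R × ΔV̇ = 3.0 × (0.4333 − 1.1667) = 3.0 × -0.7334 = -2.2 cmH2O.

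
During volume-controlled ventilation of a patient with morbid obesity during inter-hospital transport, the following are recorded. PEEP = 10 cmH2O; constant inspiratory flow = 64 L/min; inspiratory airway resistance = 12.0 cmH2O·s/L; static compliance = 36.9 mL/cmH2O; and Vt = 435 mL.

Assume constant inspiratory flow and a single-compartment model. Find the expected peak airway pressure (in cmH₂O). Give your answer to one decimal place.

34.6

Flow: 64 L/min ÷ 60 = 1.0667 L/s.
Equation of motion (constant flow): PIP = Vt/C + R·V̇ + PEEP.
PIP = 435/36.9 + 12.0×1.0667 + 10 = 11.789 + 12.8 + 10 = 34.589 cmH2O.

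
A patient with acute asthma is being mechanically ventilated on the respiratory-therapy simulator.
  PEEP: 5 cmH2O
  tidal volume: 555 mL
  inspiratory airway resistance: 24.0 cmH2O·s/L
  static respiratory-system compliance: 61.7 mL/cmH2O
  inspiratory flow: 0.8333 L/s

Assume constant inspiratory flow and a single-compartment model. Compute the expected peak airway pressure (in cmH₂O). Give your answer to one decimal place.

34.0

Equation of motion (constant flow): PIP = Vt/C + R·V̇ + PEEP.
PIP = 555/61.7 + 24.0×0.8333 + 5 = 8.995 + 19.999 + 5 = 33.994 cmH2O.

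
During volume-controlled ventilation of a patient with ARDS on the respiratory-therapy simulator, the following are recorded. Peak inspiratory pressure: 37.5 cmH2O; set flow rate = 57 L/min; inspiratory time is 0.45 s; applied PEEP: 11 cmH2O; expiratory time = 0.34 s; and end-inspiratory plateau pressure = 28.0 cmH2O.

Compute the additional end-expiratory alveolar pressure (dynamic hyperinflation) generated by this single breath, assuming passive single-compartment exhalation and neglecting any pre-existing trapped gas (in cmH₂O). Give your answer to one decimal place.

Flow: 57 L/min ÷ 60 = 0.95 L/s.
Vt = flow × Ti = 0.95 L/s × 0.45 s × 1000 mL/L = 427.5 mL.
R = (PIP − Pplat)/V̇ = (37.5 − 28.0) / 0.95 = 9.5/0.95 = 10.0 cmH2O·s/L.
C = Vt/(Pplat − PEEP) = 427.5 / (28.0 − 11) = 427.5/17.0 = 25.147 mL/cmH2O.
τ = R × C = 10.0 × 0.02515 L/cmH2O = 0.2515 s.
Fraction remaining = e^(−Te/τ) = e^(−0.34/0.2515) = 0.2588; trapped volume = 427.5 × 0.2588 = 110.64 mL.
Additional alveolar pressure from trapping ≈ V_trapped / C = 110.64 / 25.147 = 4.4 cmH2O.

4.4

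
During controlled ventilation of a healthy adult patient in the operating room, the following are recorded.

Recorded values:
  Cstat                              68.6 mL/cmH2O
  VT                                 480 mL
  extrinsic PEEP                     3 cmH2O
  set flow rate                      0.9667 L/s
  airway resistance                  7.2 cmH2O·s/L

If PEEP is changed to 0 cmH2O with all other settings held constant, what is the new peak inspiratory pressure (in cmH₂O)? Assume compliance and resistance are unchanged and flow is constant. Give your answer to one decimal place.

14.0

PIP = Vt/C + R·V̇ + PEEP (constant-flow equation of motion).
Only the baseline term changes: ΔPIP = ΔPEEP = 0 − 3 = -3.0 cmH2O.
Original PIP = 480/68.6 + 7.2×0.9667 + 3 = 16.957 cmH2O; new PIP = 16.957 + (-3.0) = 13.957 cmH2O.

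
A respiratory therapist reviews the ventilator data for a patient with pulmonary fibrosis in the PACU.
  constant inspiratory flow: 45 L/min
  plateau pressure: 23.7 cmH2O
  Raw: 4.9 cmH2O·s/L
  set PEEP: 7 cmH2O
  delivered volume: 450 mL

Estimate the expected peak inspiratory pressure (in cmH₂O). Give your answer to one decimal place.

Flow: 45 L/min ÷ 60 = 0.75 L/s.
PIP = Pplat + Raw × flow = 23.7 + 4.9 × 0.75 = 23.7 + 3.675 = 27.375 cmH2O.

27.4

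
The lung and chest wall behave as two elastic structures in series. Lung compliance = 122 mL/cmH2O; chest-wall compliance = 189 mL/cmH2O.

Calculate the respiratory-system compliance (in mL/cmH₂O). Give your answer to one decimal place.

74.1

Lung and chest wall are elastances in series: 1/Crs = 1/CL + 1/Ccw.
1/Crs = 1/122 + 1/189 = 0.01349.
Crs = 74.129 mL/cmH2O.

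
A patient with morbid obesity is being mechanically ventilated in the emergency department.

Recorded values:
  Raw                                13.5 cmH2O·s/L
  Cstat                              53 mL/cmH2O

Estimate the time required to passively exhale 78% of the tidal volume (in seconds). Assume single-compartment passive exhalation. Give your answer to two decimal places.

τ = R × C = 13.5 × 53 mL/cmH2O = 13.5 × 0.053 L/cmH2O = 0.7155 s.
Exhaled fraction f = 1 − e^(−t/τ) → t = −τ·ln(1 − f) = −0.7155·ln(0.22) = 1.083 s.

1.08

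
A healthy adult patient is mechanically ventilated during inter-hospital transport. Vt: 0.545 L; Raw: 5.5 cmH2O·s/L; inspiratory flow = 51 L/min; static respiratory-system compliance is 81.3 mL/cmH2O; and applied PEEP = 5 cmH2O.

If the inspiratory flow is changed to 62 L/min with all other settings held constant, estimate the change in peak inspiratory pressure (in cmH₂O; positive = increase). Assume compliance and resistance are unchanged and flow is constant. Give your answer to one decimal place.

1.0

Flow: 51 L/min ÷ 60 = 0.85 L/s.
New flow: 62 L/min ÷ 60 = 1.0333 L/s.
PIP = Vt/C + R·V̇ + PEEP (constant-flow equation of motion).
Only the resistive term changes: ΔPIP = R × ΔV̇ = 5.5 × (1.0333 − 0.85) = 5.5 × 0.1833 = 1.008 cmH2O.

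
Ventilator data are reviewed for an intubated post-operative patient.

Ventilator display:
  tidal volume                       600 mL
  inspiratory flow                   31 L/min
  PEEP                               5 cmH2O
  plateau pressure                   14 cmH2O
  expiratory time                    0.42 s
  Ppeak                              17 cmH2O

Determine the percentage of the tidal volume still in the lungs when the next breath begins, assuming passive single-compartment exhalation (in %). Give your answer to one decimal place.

Flow: 31 L/min ÷ 60 = 0.5167 L/s.
R = (PIP − Pplat)/V̇ = (17 − 14) / 0.5167 = 3.0/0.5167 = 5.806 cmH2O·s/L.
C = Vt/(Pplat − PEEP) = 600.0 / (14 − 5) = 600.0/9.0 = 66.667 mL/cmH2O.
τ = R × C = 5.806 × 0.06667 L/cmH2O = 0.3871 s.
Fraction remaining at end-expiration = e^(−Te/τ) = e^(−0.42/0.3871) = 0.3379 → 33.79%.

33.8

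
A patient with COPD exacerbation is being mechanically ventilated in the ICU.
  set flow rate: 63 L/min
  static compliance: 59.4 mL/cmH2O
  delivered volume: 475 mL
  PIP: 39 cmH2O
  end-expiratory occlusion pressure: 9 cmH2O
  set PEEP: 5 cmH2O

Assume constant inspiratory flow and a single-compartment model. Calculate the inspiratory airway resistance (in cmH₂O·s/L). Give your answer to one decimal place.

Flow: 63 L/min ÷ 60 = 1.05 L/s.
Total PEEP = 9 cmH2O (set 5 + intrinsic 4); this is the baseline alveolar pressure.
Equation of motion (constant flow): PIP = Vt/C + R·V̇ + PEEP.
R·V̇ = PIP − Vt/C − PEEP = 39 − 475/59.4 − 9 = 39 − 7.997 − 9 = 22.003 cmH2O.
R = 22.003 / 1.05 = 20.955 cmH2O·s/L.

21.0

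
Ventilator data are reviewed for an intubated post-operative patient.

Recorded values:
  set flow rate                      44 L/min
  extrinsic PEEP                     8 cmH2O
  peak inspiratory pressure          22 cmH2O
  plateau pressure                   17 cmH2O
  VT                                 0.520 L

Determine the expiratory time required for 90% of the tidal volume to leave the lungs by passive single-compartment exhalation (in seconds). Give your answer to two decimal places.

0.91

Flow: 44 L/min ÷ 60 = 0.7333 L/s.
R = (PIP − Pplat)/V̇ = (22 − 17) / 0.7333 = 5.0/0.7333 = 6.818 cmH2O·s/L.
C = Vt/(Pplat − PEEP) = 520.0 / (17 − 8) = 520.0/9.0 = 57.778 mL/cmH2O.
τ = R × C = 6.818 × 0.05778 L/cmH2O = 0.3939 s.
t = −τ·ln(1 − 0.90) = −0.3939·ln(0.1) = 0.907 s.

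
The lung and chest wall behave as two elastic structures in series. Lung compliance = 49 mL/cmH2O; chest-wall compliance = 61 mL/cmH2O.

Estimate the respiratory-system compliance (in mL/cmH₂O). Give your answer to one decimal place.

27.2

Lung and chest wall are elastances in series: 1/Crs = 1/CL + 1/Ccw.
1/Crs = 1/49 + 1/61 = 0.0368.
Crs = 27.174 mL/cmH2O.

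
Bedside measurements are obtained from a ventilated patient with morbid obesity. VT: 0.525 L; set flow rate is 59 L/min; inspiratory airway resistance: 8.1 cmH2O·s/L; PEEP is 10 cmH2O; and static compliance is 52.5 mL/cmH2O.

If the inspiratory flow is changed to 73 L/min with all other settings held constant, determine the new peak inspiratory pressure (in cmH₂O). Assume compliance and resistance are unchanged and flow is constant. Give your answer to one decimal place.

29.9

Flow: 59 L/min ÷ 60 = 0.9833 L/s.
New flow: 73 L/min ÷ 60 = 1.2167 L/s.
PIP = Vt/C + R·V̇ + PEEP (constant-flow equation of motion).
Only the resistive term changes: ΔPIP = R × ΔV̇ = 8.1 × (1.2167 − 0.9833) = 8.1 × 0.2334 = 1.891 cmH2O.
Original PIP = 525/52.5 + 8.1×0.9833 + 10 = 27.965 cmH2O; new PIP = 27.965 + (1.891) = 29.856 cmH2O.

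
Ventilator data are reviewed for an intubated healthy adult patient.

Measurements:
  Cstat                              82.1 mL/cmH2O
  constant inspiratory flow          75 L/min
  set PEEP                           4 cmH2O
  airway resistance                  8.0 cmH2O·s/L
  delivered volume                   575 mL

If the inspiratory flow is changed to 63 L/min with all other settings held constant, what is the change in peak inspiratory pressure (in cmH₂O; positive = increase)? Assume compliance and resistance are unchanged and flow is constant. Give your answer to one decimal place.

Flow: 75 L/min ÷ 60 = 1.25 L/s.
New flow: 63 L/min ÷ 60 = 1.05 L/s.
PIP = Vt/C + R·V̇ + PEEP (constant-flow equation of motion).
Only the resistive term changes: ΔPIP = R × ΔV̇ = 8.0 × (1.05 − 1.25) = 8.0 × -0.2 = -1.6 cmH2O.

-1.6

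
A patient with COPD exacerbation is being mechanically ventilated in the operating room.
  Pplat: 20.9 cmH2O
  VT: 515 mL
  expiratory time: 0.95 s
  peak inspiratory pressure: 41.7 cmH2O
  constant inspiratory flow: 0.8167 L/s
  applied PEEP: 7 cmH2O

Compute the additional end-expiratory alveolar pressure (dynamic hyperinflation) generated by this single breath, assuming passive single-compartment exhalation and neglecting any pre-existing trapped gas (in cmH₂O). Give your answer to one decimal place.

R = (PIP − Pplat)/V̇ = (41.7 − 20.9) / 0.8167 = 20.8/0.8167 = 25.468 cmH2O·s/L.
C = Vt/(Pplat − PEEP) = 515.0 / (20.9 − 7) = 515.0/13.9 = 37.05 mL/cmH2O.
τ = R × C = 25.468 × 0.03705 L/cmH2O = 0.9436 s.
Fraction remaining = e^(−Te/τ) = e^(−0.95/0.9436) = 0.3654; trapped volume = 515.0 × 0.3654 = 188.18 mL.
Additional alveolar pressure from trapping ≈ V_trapped / C = 188.18 / 37.05 = 5.079 cmH2O.

5.1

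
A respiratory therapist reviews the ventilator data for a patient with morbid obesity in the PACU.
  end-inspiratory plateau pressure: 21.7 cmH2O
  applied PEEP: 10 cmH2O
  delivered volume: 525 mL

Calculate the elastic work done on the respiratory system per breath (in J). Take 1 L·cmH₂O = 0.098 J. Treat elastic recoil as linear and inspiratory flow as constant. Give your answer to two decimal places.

Elastic work ≈ ½ × (Pplat − PEEP) × Vt = 0.5 × (21.7 − 10) × 0.525 L = 0.5 × 11.7 × 0.525 = 3.071 L·cmH2O.
× 0.098 J/(L·cmH2O) → 0.301 J.

0.30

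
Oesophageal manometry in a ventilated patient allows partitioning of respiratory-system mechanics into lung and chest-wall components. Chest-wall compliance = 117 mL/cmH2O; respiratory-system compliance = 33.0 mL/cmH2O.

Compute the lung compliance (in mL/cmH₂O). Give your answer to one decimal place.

46.0

1/CL = 1/Crs − 1/Ccw.
1/CL = 1/33.0 − 1/117 = 0.02176.
CL = 45.956 mL/cmH2O.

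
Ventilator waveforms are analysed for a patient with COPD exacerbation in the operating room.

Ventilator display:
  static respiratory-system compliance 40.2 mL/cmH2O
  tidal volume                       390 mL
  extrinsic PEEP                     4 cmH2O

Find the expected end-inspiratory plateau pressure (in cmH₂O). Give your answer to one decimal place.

13.7

Pplat = PEEP + Vt / Cstat = 4 + 390 / 40.2 = 4 + 9.701 = 13.701 cmH2O.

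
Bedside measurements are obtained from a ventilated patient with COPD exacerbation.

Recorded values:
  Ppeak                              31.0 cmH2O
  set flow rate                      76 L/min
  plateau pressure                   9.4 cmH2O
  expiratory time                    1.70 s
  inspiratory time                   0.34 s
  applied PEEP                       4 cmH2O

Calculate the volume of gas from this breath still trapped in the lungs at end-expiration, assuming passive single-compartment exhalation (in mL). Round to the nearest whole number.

Flow: 76 L/min ÷ 60 = 1.2667 L/s.
Vt = flow × Ti = 1.2667 L/s × 0.34 s × 1000 mL/L = 430.68 mL.
R = (PIP − Pplat)/V̇ = (31.0 − 9.4) / 1.2667 = 21.6/1.2667 = 17.052 cmH2O·s/L.
C = Vt/(Pplat − PEEP) = 430.68 / (9.4 − 4) = 430.68/5.4 = 79.756 mL/cmH2O.
τ = R × C = 17.052 × 0.07976 L/cmH2O = 1.36 s.
Fraction remaining = e^(−Te/τ) = e^(−1.70/1.36) = 0.2865.
Trapped volume = 430.68 × 0.2865 = 123.39 mL.

123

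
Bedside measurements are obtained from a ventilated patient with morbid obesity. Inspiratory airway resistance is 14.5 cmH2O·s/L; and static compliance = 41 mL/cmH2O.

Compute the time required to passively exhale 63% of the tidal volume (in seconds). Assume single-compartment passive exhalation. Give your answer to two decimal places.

0.59

τ = R × C = 14.5 × 41 mL/cmH2O = 14.5 × 0.041 L/cmH2O = 0.5945 s.
Exhaled fraction f = 1 − e^(−t/τ) → t = −τ·ln(1 − f) = −0.5945·ln(0.37) = 0.5911 s.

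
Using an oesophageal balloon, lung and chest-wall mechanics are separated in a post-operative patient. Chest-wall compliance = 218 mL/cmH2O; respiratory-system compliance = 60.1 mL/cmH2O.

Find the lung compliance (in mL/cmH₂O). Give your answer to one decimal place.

1/CL = 1/Crs − 1/Ccw.
1/CL = 1/60.1 − 1/218 = 0.01205.
CL = 82.988 mL/cmH2O.

83.0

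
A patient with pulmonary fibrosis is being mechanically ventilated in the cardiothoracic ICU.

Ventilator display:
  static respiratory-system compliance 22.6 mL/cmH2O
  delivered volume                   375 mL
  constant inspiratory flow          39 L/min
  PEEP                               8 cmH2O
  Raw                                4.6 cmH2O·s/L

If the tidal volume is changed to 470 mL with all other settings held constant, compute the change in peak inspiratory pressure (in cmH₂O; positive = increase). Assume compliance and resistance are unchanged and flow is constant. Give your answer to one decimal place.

PIP = Vt/C + R·V̇ + PEEP (constant-flow equation of motion).
Only the elastic term changes: ΔPIP = ΔVt / C = (470 − 375) / 22.6 = 4.204 cmH2O.

4.2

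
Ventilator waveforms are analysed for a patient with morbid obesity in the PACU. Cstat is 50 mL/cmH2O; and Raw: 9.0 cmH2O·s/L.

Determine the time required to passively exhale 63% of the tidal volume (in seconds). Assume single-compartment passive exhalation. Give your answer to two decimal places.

0.45

τ = R × C = 9.0 × 50 mL/cmH2O = 9.0 × 0.050 L/cmH2O = 0.45 s.
Exhaled fraction f = 1 − e^(−t/τ) → t = −τ·ln(1 − f) = −0.45·ln(0.37) = 0.4474 s.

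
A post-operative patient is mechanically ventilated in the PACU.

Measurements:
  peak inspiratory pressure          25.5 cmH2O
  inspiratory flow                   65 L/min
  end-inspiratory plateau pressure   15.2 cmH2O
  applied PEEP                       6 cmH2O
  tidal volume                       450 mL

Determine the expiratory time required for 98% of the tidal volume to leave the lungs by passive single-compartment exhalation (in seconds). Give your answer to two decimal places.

Flow: 65 L/min ÷ 60 = 1.0833 L/s.
R = (PIP − Pplat)/V̇ = (25.5 − 15.2) / 1.0833 = 10.3/1.0833 = 9.508 cmH2O·s/L.
C = Vt/(Pplat − PEEP) = 450.0 / (15.2 − 6) = 450.0/9.2 = 48.913 mL/cmH2O.
τ = R × C = 9.508 × 0.04891 L/cmH2O = 0.465 s.
t = −τ·ln(1 − 0.98) = −0.465·ln(0.02) = 1.819 s.

1.82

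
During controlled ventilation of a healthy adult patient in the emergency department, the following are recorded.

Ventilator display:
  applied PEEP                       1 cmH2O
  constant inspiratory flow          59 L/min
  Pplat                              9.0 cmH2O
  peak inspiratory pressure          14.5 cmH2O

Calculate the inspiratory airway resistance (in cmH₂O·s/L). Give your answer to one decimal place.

5.6

Flow: 59 L/min ÷ 60 = 0.9833 L/s.
Raw = (PIP − Pplat) / flow = (14.5 − 9.0) / 0.9833 = 5.5 / 0.9833 = 5.593 cmH2O·s/L.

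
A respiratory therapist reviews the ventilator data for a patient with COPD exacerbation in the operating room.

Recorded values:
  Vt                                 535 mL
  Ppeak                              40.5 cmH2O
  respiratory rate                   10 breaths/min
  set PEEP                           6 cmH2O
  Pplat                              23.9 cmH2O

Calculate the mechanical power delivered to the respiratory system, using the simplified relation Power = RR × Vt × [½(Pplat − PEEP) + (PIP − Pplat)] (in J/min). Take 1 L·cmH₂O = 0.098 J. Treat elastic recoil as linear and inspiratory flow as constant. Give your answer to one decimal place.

13.4

Per-breath work = Vt × [½(Pplat−PEEP) + (PIP−Pplat)] = 0.535 × [0.5×17.9 + 16.6] = 0.535 × 25.55 = 13.669 L·cmH2O.
Power = 10 × 13.669 = 136.69 L·cmH2O/min.
× 0.098 J/(L·cmH2O) → 13.396 J/min.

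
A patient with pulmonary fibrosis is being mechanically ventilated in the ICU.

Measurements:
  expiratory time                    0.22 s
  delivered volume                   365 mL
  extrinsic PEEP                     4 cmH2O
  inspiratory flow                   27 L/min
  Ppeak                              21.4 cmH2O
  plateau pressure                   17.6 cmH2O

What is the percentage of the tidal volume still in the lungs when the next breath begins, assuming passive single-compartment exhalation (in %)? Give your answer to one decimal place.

37.9

Flow: 27 L/min ÷ 60 = 0.45 L/s.
R = (PIP − Pplat)/V̇ = (21.4 − 17.6) / 0.45 = 3.8/0.45 = 8.444 cmH2O·s/L.
C = Vt/(Pplat − PEEP) = 365.0 / (17.6 − 4) = 365.0/13.6 = 26.838 mL/cmH2O.
τ = R × C = 8.444 × 0.02684 L/cmH2O = 0.2266 s.
Fraction remaining at end-expiration = e^(−Te/τ) = e^(−0.22/0.2266) = 0.3788 → 37.88%.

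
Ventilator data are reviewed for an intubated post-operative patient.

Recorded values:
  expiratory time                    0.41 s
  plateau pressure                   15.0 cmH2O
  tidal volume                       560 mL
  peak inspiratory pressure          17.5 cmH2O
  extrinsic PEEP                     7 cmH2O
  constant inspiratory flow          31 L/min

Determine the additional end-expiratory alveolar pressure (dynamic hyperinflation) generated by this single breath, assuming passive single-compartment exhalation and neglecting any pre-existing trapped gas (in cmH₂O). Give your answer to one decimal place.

Flow: 31 L/min ÷ 60 = 0.5167 L/s.
R = (PIP − Pplat)/V̇ = (17.5 − 15.0) / 0.5167 = 2.5/0.5167 = 4.838 cmH2O·s/L.
C = Vt/(Pplat − PEEP) = 560.0 / (15.0 − 7) = 560.0/8.0 = 70.0 mL/cmH2O.
τ = R × C = 4.838 × 0.07 L/cmH2O = 0.3387 s.
Fraction remaining = e^(−Te/τ) = e^(−0.41/0.3387) = 0.298; trapped volume = 560.0 × 0.298 = 166.88 mL.
Additional alveolar pressure from trapping ≈ V_trapped / C = 166.88 / 70.0 = 2.384 cmH2O.

2.4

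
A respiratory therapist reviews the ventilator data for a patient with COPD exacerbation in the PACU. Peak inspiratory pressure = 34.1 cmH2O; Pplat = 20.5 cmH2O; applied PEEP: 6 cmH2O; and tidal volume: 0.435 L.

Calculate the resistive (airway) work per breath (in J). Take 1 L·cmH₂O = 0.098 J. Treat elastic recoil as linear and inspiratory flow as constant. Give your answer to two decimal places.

0.58

With constant inspiratory flow the resistive pressure is constant at PIP − Pplat = 34.1 − 20.5 = 13.6 cmH2O, so resistive work = 13.6 × 0.435 = 5.916 L·cmH2O.
× 0.098 J/(L·cmH2O) → 0.5798 J.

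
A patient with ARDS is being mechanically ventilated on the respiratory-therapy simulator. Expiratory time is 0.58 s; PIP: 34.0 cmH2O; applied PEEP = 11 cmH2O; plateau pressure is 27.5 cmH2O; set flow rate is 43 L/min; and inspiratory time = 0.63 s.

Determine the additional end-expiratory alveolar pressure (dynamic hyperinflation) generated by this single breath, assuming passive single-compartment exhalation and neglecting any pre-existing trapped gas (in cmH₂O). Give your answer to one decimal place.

1.6

Flow: 43 L/min ÷ 60 = 0.7167 L/s.
Vt = flow × Ti = 0.7167 L/s × 0.63 s × 1000 mL/L = 451.52 mL.
R = (PIP − Pplat)/V̇ = (34.0 − 27.5) / 0.7167 = 6.5/0.7167 = 9.069 cmH2O·s/L.
C = Vt/(Pplat − PEEP) = 451.52 / (27.5 − 11) = 451.52/16.5 = 27.365 mL/cmH2O.
τ = R × C = 9.069 × 0.02737 L/cmH2O = 0.2482 s.
Fraction remaining = e^(−Te/τ) = e^(−0.58/0.2482) = 0.09663; trapped volume = 451.52 × 0.09663 = 43.63 mL.
Additional alveolar pressure from trapping ≈ V_trapped / C = 43.63 / 27.365 = 1.594 cmH2O.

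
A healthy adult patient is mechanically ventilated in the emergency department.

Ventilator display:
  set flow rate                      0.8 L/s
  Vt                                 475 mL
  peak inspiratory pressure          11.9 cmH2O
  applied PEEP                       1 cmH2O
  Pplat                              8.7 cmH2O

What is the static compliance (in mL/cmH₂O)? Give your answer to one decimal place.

Cstat = Vt / (Pplat − PEEP) = 475 / (8.7 − 1) = 475 / 7.7 = 61.688 mL/cmH2O.

61.7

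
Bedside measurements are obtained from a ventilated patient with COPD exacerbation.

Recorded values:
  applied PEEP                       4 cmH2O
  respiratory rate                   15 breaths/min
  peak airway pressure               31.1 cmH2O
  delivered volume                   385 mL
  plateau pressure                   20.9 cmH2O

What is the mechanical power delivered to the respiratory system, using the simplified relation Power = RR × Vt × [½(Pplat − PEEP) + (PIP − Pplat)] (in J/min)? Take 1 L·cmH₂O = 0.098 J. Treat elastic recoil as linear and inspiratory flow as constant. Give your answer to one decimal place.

Per-breath work = Vt × [½(Pplat−PEEP) + (PIP−Pplat)] = 0.385 × [0.5×16.9 + 10.2] = 0.385 × 18.65 = 7.18 L·cmH2O.
Power = 15 × 7.18 = 107.7 L·cmH2O/min.
× 0.098 J/(L·cmH2O) → 10.555 J/min.

10.6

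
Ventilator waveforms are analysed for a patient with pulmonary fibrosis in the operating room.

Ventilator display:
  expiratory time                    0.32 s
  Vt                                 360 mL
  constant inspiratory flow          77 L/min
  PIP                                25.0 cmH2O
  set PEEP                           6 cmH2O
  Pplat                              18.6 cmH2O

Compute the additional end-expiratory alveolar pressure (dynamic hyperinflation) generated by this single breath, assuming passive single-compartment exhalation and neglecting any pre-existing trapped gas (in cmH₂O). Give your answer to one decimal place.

Flow: 77 L/min ÷ 60 = 1.2833 L/s.
R = (PIP − Pplat)/V̇ = (25.0 − 18.6) / 1.2833 = 6.4/1.2833 = 4.987 cmH2O·s/L.
C = Vt/(Pplat − PEEP) = 360.0 / (18.6 − 6) = 360.0/12.6 = 28.571 mL/cmH2O.
τ = R × C = 4.987 × 0.02857 L/cmH2O = 0.1425 s.
Fraction remaining = e^(−Te/τ) = e^(−0.32/0.1425) = 0.1059; trapped volume = 360.0 × 0.1059 = 38.124 mL.
Additional alveolar pressure from trapping ≈ V_trapped / C = 38.124 / 28.571 = 1.334 cmH2O.

1.3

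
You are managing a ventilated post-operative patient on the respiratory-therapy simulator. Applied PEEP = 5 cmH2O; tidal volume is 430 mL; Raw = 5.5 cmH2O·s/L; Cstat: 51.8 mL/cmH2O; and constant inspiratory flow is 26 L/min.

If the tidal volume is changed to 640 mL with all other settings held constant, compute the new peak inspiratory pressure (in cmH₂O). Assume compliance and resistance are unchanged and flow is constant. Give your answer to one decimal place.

Flow: 26 L/min ÷ 60 = 0.4333 L/s.
PIP = Vt/C + R·V̇ + PEEP (constant-flow equation of motion).
Only the elastic term changes: ΔPIP = ΔVt / C = (640 − 430) / 51.8 = 4.054 cmH2O.
Original PIP = 430/51.8 + 5.5×0.4333 + 5 = 15.684 cmH2O; new PIP = 15.684 + (4.054) = 19.738 cmH2O.

19.7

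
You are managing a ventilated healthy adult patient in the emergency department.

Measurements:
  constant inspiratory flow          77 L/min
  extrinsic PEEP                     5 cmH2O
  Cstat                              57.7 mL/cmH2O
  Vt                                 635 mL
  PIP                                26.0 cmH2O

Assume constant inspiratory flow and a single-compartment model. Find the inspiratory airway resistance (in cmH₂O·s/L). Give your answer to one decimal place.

7.8

Flow: 77 L/min ÷ 60 = 1.2833 L/s.
Equation of motion (constant flow): PIP = Vt/C + R·V̇ + PEEP.
R·V̇ = PIP − Vt/C − PEEP = 26.0 − 635/57.7 − 5 = 26.0 − 11.005 − 5 = 9.995 cmH2O.
R = 9.995 / 1.2833 = 7.789 cmH2O·s/L.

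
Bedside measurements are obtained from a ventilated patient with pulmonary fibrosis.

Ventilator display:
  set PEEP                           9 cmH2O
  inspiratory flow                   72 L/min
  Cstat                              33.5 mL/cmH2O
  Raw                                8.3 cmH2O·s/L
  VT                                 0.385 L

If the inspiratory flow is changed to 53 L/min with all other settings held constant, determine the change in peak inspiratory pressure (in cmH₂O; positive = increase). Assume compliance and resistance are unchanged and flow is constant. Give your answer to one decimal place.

-2.6

Flow: 72 L/min ÷ 60 = 1.2 L/s.
New flow: 53 L/min ÷ 60 = 0.8833 L/s.
PIP = Vt/C + R·V̇ + PEEP (constant-flow equation of motion).
Only the resistive term changes: ΔPIP = R × ΔV̇ = 8.3 × (0.8833 − 1.2) = 8.3 × -0.3167 = -2.629 cmH2O.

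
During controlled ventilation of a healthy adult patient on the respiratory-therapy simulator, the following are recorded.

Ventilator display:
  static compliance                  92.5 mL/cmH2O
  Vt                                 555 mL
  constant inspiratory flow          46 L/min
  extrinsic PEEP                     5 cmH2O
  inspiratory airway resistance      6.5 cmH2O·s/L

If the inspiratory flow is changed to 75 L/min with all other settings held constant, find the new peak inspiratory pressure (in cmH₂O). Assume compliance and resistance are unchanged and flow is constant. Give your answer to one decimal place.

Flow: 46 L/min ÷ 60 = 0.7667 L/s.
New flow: 75 L/min ÷ 60 = 1.25 L/s.
PIP = Vt/C + R·V̇ + PEEP (constant-flow equation of motion).
Only the resistive term changes: ΔPIP = R × ΔV̇ = 6.5 × (1.25 − 0.7667) = 6.5 × 0.4833 = 3.141 cmH2O.
Original PIP = 555/92.5 + 6.5×0.7667 + 5 = 15.984 cmH2O; new PIP = 15.984 + (3.141) = 19.125 cmH2O.

19.1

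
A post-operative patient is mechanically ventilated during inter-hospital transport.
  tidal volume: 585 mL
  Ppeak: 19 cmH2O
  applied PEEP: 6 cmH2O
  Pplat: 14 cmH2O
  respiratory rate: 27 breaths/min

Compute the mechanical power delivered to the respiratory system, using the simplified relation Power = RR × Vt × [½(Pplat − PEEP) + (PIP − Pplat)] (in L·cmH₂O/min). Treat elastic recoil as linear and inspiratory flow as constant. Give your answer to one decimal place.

Per-breath work = Vt × [½(Pplat−PEEP) + (PIP−Pplat)] = 0.585 × [0.5×8.0 + 5.0] = 0.585 × 9.0 = 5.265 L·cmH2O.
Power = 27 × 5.265 = 142.16 L·cmH2O/min.

142.2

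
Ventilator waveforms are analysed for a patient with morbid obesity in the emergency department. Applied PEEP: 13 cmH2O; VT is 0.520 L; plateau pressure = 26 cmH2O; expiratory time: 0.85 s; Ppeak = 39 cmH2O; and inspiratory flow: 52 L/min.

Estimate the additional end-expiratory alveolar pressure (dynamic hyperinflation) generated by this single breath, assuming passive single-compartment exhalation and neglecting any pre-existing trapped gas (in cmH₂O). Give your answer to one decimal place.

3.2

Flow: 52 L/min ÷ 60 = 0.8667 L/s.
R = (PIP − Pplat)/V̇ = (39 − 26) / 0.8667 = 13.0/0.8667 = 14.999 cmH2O·s/L.
C = Vt/(Pplat − PEEP) = 520.0 / (26 − 13) = 520.0/13.0 = 40.0 mL/cmH2O.
τ = R × C = 14.999 × 0.04 L/cmH2O = 0.6 s.
Fraction remaining = e^(−Te/τ) = e^(−0.85/0.6) = 0.2425; trapped volume = 520.0 × 0.2425 = 126.1 mL.
Additional alveolar pressure from trapping ≈ V_trapped / C = 126.1 / 40.0 = 3.153 cmH2O.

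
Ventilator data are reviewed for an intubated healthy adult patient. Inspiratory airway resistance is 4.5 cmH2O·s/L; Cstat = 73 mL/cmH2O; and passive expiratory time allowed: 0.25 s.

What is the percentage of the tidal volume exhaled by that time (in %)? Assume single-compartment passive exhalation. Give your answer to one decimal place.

τ = R × C = 4.5 × 73 mL/cmH2O = 4.5 × 0.073 L/cmH2O = 0.3285 s.
Passive exhalation: V(t)/V₀ = e^(−t/τ) = e^(−0.25/0.3285) = 0.4672.
Fraction exhaled = 1 − 0.4672 = 0.5328 → 53.28%.

53.3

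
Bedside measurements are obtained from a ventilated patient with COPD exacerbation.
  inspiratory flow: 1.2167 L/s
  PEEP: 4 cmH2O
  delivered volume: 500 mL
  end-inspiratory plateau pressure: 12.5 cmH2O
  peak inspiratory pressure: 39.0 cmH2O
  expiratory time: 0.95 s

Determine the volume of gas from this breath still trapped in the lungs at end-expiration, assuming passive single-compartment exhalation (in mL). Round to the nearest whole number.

238

R = (PIP − Pplat)/V̇ = (39.0 − 12.5) / 1.2167 = 26.5/1.2167 = 21.78 cmH2O·s/L.
C = Vt/(Pplat − PEEP) = 500.0 / (12.5 − 4) = 500.0/8.5 = 58.824 mL/cmH2O.
τ = R × C = 21.78 × 0.05882 L/cmH2O = 1.281 s.
Fraction remaining = e^(−Te/τ) = e^(−0.95/1.281) = 0.4763.
Trapped volume = 500.0 × 0.4763 = 238.15 mL.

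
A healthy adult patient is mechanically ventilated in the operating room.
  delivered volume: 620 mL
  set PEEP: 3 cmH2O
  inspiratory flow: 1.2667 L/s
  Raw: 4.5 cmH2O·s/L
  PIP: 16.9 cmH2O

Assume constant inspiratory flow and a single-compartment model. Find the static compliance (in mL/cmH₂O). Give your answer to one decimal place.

Equation of motion (constant flow): PIP = Vt/C + R·V̇ + PEEP.
Vt/C = PIP − R·V̇ − PEEP = 16.9 − 4.5×1.2667 − 3 = 16.9 − 5.7 − 3 = 8.2 cmH2O.
C = Vt / 8.2 = 620 / 8.2 = 75.61 mL/cmH2O.

75.6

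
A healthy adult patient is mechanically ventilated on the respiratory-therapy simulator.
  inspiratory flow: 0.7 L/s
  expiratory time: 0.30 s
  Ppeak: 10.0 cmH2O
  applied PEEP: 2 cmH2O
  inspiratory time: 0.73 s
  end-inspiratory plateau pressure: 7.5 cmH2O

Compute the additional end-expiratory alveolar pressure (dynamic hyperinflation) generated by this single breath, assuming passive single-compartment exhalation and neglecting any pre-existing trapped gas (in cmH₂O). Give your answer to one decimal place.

Vt = flow × Ti = 0.7 L/s × 0.73 s × 1000 mL/L = 511.0 mL.
R = (PIP − Pplat)/V̇ = (10.0 − 7.5) / 0.7 = 2.5/0.7 = 3.571 cmH2O·s/L.
C = Vt/(Pplat − PEEP) = 511.0 / (7.5 − 2) = 511.0/5.5 = 92.909 mL/cmH2O.
τ = R × C = 3.571 × 0.09291 L/cmH2O = 0.3318 s.
Fraction remaining = e^(−Te/τ) = e^(−0.30/0.3318) = 0.4049; trapped volume = 511.0 × 0.4049 = 206.9 mL.
Additional alveolar pressure from trapping ≈ V_trapped / C = 206.9 / 92.909 = 2.227 cmH2O.

2.2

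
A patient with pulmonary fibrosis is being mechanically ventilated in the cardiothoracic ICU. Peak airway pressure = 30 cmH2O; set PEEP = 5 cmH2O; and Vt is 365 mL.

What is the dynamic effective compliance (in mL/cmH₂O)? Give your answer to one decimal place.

14.6

Dynamic compliance = Vt / (PIP − PEEP) = 365 / (30 − 5) = 365 / 25.0 = 14.6 mL/cmH2O.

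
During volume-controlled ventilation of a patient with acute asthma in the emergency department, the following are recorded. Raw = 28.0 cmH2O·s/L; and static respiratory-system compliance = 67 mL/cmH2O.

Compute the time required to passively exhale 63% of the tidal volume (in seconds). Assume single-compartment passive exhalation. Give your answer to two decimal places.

1.87

τ = R × C = 28.0 × 67 mL/cmH2O = 28.0 × 0.067 L/cmH2O = 1.876 s.
Exhaled fraction f = 1 − e^(−t/τ) → t = −τ·ln(1 − f) = −1.876·ln(0.37) = 1.865 s.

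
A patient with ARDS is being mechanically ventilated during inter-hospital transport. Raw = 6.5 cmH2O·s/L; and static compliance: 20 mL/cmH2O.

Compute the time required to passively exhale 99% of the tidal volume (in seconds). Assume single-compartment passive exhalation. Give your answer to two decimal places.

0.60

τ = R × C = 6.5 × 20 mL/cmH2O = 6.5 × 0.020 L/cmH2O = 0.13 s.
Exhaled fraction f = 1 − e^(−t/τ) → t = −τ·ln(1 − f) = −0.13·ln(0.01) = 0.5987 s.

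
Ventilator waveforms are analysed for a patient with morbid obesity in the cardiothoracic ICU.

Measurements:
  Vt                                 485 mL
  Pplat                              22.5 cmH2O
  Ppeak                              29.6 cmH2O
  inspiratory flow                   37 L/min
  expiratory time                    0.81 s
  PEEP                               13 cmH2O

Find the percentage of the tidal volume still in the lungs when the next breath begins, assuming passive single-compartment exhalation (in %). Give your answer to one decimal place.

25.2

Flow: 37 L/min ÷ 60 = 0.6167 L/s.
R = (PIP − Pplat)/V̇ = (29.6 − 22.5) / 0.6167 = 7.1/0.6167 = 11.513 cmH2O·s/L.
C = Vt/(Pplat − PEEP) = 485.0 / (22.5 − 13) = 485.0/9.5 = 51.053 mL/cmH2O.
τ = R × C = 11.513 × 0.05105 L/cmH2O = 0.5877 s.
Fraction remaining at end-expiration = e^(−Te/τ) = e^(−0.81/0.5877) = 0.252 → 25.2%.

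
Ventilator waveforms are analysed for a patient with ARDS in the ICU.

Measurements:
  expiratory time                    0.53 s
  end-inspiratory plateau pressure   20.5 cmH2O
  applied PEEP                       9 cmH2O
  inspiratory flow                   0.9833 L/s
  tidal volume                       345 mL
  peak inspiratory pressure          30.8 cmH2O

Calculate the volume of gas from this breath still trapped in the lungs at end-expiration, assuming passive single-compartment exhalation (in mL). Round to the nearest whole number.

64

R = (PIP − Pplat)/V̇ = (30.8 − 20.5) / 0.9833 = 10.3/0.9833 = 10.475 cmH2O·s/L.
C = Vt/(Pplat − PEEP) = 345.0 / (20.5 − 9) = 345.0/11.5 = 30.0 mL/cmH2O.
τ = R × C = 10.475 × 0.03 L/cmH2O = 0.3143 s.
Fraction remaining = e^(−Te/τ) = e^(−0.53/0.3143) = 0.1852.
Trapped volume = 345.0 × 0.1852 = 63.894 mL.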